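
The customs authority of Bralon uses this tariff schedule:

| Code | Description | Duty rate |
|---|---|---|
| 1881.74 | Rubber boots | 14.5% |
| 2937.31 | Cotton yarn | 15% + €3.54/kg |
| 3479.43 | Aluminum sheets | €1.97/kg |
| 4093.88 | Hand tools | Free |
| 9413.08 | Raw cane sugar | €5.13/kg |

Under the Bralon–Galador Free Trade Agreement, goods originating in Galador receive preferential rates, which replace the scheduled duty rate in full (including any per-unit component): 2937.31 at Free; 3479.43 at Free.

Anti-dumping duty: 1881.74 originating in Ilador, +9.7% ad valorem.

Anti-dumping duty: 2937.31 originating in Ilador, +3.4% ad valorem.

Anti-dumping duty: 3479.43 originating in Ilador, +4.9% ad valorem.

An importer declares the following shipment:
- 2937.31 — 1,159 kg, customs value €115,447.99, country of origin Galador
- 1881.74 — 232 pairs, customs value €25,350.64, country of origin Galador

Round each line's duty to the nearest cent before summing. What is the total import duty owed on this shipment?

Line 1 (2937.31, Galador, 1,159 kg, €115,447.99):
Base rate for 2937.31 is 15% + €3.54/kg.
Origin Galador qualifies under the Bralon–Galador agreement and 2937.31 is covered: preferential rate Free applies instead.
The additional-duty order on 2937.31 targets Ilador, not Galador; it does not apply.
Duty = €115,447.99 × 0% = €0.00.
Line 2 (1881.74, Galador, 232 pairs, €25,350.64):
Base rate for 1881.74 is 14.5%.
Origin Galador is the FTA partner but 1881.74 is not on the preference list; base rate stands.
The additional-duty order on 1881.74 targets Ilador, not Galador; it does not apply.
Duty = €25,350.64 × 14.5% = €3,675.84.
Total = €0.00 + €3,675.84 = €3,675.84.

€3,675.84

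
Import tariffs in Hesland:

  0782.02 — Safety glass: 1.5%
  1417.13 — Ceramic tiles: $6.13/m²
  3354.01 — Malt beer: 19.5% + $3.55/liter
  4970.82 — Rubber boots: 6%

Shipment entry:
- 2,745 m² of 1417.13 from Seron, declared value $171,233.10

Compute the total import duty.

Line 1 (1417.13, Seron, 2,745 m², $171,233.10):
Base rate for 1417.13 is $6.13/m².
Duty = 2,745 × $6.13 = $16,826.85.

$16,826.85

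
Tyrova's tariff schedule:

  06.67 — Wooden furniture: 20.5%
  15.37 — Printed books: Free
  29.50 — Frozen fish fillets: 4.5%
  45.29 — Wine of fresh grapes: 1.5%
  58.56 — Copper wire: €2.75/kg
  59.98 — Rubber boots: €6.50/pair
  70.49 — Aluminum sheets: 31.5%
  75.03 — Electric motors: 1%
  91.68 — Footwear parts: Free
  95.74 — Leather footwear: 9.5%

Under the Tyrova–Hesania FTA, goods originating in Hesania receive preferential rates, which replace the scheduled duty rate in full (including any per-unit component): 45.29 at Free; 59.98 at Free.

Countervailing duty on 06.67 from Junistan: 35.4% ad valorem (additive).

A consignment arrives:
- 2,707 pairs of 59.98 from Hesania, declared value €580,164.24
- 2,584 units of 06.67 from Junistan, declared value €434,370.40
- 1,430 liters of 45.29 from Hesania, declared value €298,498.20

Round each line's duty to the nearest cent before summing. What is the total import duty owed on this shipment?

Line 1 (59.98, Hesania, 2,707 pairs, €580,164.24):
Base rate for 59.98 is €6.50/pair.
Origin Hesania qualifies under the Tyrova–Hesania agreement and 59.98 is covered: preferential rate Free applies instead.
Duty = €580,164.24 × 0% = €0.00.
Line 2 (06.67, Junistan, 2,584 units, €434,370.40):
Base rate for 06.67 is 20.5%.
Additional duty on 06.67 from Junistan: +35.4%. Applied ad valorem rate: 20.5% + 35.4% = 55.9%.
Duty = €434,370.40 × 55.9% = €242,813.05.
Line 3 (45.29, Hesania, 1,430 liters, €298,498.20):
Base rate for 45.29 is 1.5%.
Origin Hesania qualifies under the Tyrova–Hesania agreement and 45.29 is covered: preferential rate Free applies instead.
Duty = €298,498.20 × 0% = €0.00.
Total = €0.00 + €242,813.05 + €0.00 = €242,813.05.

€242,813.05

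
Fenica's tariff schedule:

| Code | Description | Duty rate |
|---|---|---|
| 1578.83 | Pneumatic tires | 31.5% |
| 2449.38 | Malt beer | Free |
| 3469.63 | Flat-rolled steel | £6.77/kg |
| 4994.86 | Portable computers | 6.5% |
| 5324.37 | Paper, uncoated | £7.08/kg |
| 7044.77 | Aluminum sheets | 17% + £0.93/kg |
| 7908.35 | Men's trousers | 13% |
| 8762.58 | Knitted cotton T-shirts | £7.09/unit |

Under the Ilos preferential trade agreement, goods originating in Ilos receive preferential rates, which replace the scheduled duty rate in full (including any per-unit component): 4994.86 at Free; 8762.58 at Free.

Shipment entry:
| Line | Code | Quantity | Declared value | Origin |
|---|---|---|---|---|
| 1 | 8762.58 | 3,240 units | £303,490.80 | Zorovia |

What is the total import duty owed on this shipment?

£22,971.60

Line 1 (8762.58, Zorovia, 3,240 units, £303,490.80):
Base rate for 8762.58 is £7.09/unit.
8762.58 has an FTA preferential rate, but origin Zorovia is not Ilos; base rate stands.
Duty = 3,240 × £7.09 = £22,971.60.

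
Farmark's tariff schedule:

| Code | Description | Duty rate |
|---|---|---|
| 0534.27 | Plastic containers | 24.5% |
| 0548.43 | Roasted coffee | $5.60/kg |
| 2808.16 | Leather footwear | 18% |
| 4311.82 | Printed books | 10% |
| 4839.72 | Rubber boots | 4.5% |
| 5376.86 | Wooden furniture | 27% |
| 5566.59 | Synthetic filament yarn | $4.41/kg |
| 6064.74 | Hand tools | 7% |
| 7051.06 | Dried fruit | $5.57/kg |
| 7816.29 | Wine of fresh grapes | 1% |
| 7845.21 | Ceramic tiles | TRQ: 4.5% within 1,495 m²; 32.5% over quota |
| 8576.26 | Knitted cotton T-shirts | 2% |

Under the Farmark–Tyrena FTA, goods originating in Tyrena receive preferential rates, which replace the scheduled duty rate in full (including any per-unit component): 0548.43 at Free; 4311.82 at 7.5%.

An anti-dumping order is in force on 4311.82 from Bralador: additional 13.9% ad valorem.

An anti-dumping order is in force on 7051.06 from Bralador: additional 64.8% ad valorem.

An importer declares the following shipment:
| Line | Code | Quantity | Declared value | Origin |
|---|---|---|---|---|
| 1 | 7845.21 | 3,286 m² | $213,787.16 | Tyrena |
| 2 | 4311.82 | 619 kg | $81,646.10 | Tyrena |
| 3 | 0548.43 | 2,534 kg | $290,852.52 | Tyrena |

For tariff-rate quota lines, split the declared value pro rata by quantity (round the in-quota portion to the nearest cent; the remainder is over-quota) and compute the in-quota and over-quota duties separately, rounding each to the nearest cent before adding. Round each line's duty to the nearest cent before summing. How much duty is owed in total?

$48,370.17

Line 1 (7845.21, Tyrena, 3,286 m², $213,787.16):
Code 7845.21 is under a tariff-rate quota (threshold 1,495 m²). In-quota: 1,495 m² at 4.5%; over-quota: 1,791 m² at 32.5%.
Pro-rata value split: in-quota = $213,787.16 × 1,495/3,286 = $97,264.70; over-quota = $213,787.16 − $97,264.70 = $116,522.46.
In-quota duty = $97,264.70 × 4.5% = $4,376.91. Over-quota duty = $116,522.46 × 32.5% = $37,869.80.
Line duty = $4,376.91 + $37,869.80 = $42,246.71.
Line 2 (4311.82, Tyrena, 619 kg, $81,646.10):
Base rate for 4311.82 is 10%.
Origin Tyrena qualifies under the Farmark–Tyrena agreement and 4311.82 is covered: preferential rate 7.5% applies instead.
The additional-duty order on 4311.82 targets Bralador, not Tyrena; it does not apply.
Duty = $81,646.10 × 7.5% = $6,123.46.
Line 3 (0548.43, Tyrena, 2,534 kg, $290,852.52):
Base rate for 0548.43 is $5.60/kg.
Origin Tyrena qualifies under the Farmark–Tyrena agreement and 0548.43 is covered: preferential rate Free applies instead.
Duty = $290,852.52 × 0% = $0.00.
Total = $42,246.71 + $6,123.46 + $0.00 = $48,370.17.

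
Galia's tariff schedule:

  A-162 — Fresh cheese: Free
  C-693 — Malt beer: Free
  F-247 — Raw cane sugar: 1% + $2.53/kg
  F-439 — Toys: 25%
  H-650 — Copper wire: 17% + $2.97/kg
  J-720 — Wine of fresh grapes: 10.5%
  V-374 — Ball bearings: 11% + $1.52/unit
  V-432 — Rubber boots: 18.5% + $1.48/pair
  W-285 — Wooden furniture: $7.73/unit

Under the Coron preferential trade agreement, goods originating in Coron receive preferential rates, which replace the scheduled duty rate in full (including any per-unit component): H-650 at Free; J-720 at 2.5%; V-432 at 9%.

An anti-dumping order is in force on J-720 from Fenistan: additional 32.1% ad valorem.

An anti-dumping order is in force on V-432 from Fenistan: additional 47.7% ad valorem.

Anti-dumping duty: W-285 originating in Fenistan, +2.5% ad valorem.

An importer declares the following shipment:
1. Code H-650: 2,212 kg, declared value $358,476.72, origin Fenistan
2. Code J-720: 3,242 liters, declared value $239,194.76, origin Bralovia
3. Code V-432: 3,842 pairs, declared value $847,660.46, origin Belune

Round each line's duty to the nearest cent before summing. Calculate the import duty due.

$255,129.48

Line 1 (H-650, Fenistan, 2,212 kg, $358,476.72):
Base rate for H-650 is 17% + $2.97/kg.
H-650 has an FTA preferential rate, but origin Fenistan is not Coron; base rate stands.
Duty = $358,476.72 × 17% + 2,212 × $2.97 = $67,510.68.
Line 2 (J-720, Bralovia, 3,242 liters, $239,194.76):
Base rate for J-720 is 10.5%.
J-720 has an FTA preferential rate, but origin Bralovia is not Coron; base rate stands.
The additional-duty order on J-720 targets Fenistan, not Bralovia; it does not apply.
Duty = $239,194.76 × 10.5% = $25,115.45.
Line 3 (V-432, Belune, 3,842 pairs, $847,660.46):
Base rate for V-432 is 18.5% + $1.48/pair.
V-432 has an FTA preferential rate, but origin Belune is not Coron; base rate stands.
The additional-duty order on V-432 targets Fenistan, not Belune; it does not apply.
Duty = $847,660.46 × 18.5% + 3,842 × $1.48 = $162,503.35.
Total = $67,510.68 + $25,115.45 + $162,503.35 = $255,129.48.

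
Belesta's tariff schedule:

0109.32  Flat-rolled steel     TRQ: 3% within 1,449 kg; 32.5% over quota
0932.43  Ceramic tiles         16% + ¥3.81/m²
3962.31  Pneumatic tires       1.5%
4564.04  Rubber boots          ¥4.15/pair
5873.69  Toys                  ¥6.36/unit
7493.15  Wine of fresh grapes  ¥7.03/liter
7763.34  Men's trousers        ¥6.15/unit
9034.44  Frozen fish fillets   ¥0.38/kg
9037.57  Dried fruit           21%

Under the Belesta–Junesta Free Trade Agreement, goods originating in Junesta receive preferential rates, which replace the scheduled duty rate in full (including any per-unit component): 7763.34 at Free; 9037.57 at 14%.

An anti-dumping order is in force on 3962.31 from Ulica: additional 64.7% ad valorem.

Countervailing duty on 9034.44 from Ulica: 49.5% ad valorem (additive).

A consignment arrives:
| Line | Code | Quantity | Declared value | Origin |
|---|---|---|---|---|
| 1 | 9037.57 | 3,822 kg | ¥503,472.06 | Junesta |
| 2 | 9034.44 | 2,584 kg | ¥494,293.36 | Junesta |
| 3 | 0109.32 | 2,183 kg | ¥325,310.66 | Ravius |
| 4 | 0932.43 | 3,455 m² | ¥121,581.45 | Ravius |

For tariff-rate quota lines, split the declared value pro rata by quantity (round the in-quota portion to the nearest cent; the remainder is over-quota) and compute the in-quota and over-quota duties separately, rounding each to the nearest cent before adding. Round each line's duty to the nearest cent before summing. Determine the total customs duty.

¥146,111.21

Line 1 (9037.57, Junesta, 3,822 kg, ¥503,472.06):
Base rate for 9037.57 is 21%.
Origin Junesta qualifies under the Belesta–Junesta agreement and 9037.57 is covered: preferential rate 14% applies instead.
Duty = ¥503,472.06 × 14% = ¥70,486.09.
Line 2 (9034.44, Junesta, 2,584 kg, ¥494,293.36):
Base rate for 9034.44 is ¥0.38/kg.
Origin Junesta is the FTA partner but 9034.44 is not on the preference list; base rate stands.
The additional-duty order on 9034.44 targets Ulica, not Junesta; it does not apply.
Duty = 2,584 × ¥0.38 = ¥981.92.
Line 3 (0109.32, Ravius, 2,183 kg, ¥325,310.66):
Code 0109.32 is under a tariff-rate quota (threshold 1,449 kg). In-quota: 1,449 kg at 3%; over-quota: 734 kg at 32.5%.
Pro-rata value split: in-quota = ¥325,310.66 × 1,449/2,183 = ¥215,929.98; over-quota = ¥325,310.66 − ¥215,929.98 = ¥109,380.68.
In-quota duty = ¥215,929.98 × 3% = ¥6,477.90. Over-quota duty = ¥109,380.68 × 32.5% = ¥35,548.72.
Line duty = ¥6,477.90 + ¥35,548.72 = ¥42,026.62.
Line 4 (0932.43, Ravius, 3,455 m², ¥121,581.45):
Base rate for 0932.43 is 16% + ¥3.81/m².
Duty = ¥121,581.45 × 16% + 3,455 × ¥3.81 = ¥32,616.58.
Total = ¥70,486.09 + ¥981.92 + ¥42,026.62 + ¥32,616.58 = ¥146,111.21.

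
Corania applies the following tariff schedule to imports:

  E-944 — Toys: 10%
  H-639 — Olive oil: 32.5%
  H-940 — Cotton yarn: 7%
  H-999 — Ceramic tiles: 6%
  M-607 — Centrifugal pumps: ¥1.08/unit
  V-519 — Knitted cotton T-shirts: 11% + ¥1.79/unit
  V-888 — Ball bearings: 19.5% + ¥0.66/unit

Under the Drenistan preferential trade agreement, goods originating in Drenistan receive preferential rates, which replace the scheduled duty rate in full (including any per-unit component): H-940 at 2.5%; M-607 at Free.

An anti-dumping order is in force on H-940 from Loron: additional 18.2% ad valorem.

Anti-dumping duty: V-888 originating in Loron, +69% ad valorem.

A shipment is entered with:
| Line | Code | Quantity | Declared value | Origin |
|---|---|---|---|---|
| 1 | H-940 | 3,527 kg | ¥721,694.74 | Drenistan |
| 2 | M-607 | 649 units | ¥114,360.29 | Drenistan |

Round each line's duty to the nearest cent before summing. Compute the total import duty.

Line 1 (H-940, Drenistan, 3,527 kg, ¥721,694.74):
Base rate for H-940 is 7%.
Origin Drenistan qualifies under the Corania–Drenistan agreement and H-940 is covered: preferential rate 2.5% applies instead.
The additional-duty order on H-940 targets Loron, not Drenistan; it does not apply.
Duty = ¥721,694.74 × 2.5% = ¥18,042.37.
Line 2 (M-607, Drenistan, 649 units, ¥114,360.29):
Base rate for M-607 is ¥1.08/unit.
Origin Drenistan qualifies under the Corania–Drenistan agreement and M-607 is covered: preferential rate Free applies instead.
Duty = ¥114,360.29 × 0% = ¥0.00.
Total = ¥18,042.37 + ¥0.00 = ¥18,042.37.

¥18,042.37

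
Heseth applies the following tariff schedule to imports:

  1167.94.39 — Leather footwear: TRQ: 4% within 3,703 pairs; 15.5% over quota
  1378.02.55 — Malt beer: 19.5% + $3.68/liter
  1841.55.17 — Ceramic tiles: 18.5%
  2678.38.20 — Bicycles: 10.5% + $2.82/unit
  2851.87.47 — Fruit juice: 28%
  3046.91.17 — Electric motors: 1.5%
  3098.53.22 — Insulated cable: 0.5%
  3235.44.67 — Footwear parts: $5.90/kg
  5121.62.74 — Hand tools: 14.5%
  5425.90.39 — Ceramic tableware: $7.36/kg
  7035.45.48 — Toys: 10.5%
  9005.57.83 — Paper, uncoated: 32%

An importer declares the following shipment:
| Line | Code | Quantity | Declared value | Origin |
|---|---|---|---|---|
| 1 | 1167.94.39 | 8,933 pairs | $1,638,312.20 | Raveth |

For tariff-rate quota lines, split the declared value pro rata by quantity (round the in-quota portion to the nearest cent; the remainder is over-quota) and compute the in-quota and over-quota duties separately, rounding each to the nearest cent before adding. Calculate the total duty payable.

Line 1 (1167.94.39, Raveth, 8,933 pairs, $1,638,312.20):
Code 1167.94.39 is under a tariff-rate quota (threshold 3,703 pairs). In-quota: 3,703 pairs at 4%; over-quota: 5,230 pairs at 15.5%.
Pro-rata value split: in-quota = $1,638,312.20 × 3,703/8,933 = $679,130.20; over-quota = $1,638,312.20 − $679,130.20 = $959,182.00.
In-quota duty = $679,130.20 × 4% = $27,165.21. Over-quota duty = $959,182.00 × 15.5% = $148,673.21.
Line duty = $27,165.21 + $148,673.21 = $175,838.42.

$175,838.42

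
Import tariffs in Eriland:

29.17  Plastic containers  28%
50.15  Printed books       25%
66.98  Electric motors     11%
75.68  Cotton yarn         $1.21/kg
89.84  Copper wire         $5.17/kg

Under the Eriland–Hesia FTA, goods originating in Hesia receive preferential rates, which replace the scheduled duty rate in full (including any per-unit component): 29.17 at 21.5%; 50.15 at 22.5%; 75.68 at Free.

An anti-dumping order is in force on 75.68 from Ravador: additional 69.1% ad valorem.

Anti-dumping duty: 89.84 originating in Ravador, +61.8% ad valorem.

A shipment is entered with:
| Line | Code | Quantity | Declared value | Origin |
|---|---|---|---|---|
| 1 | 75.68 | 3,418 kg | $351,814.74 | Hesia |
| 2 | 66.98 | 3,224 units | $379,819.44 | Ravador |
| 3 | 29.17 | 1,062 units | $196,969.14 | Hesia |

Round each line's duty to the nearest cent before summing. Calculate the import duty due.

$84,128.51

Line 1 (75.68, Hesia, 3,418 kg, $351,814.74):
Base rate for 75.68 is $1.21/kg.
Origin Hesia qualifies under the Eriland–Hesia agreement and 75.68 is covered: preferential rate Free applies instead.
The additional-duty order on 75.68 targets Ravador, not Hesia; it does not apply.
Duty = $351,814.74 × 0% = $0.00.
Line 2 (66.98, Ravador, 3,224 units, $379,819.44):
Base rate for 66.98 is 11%.
Duty = $379,819.44 × 11% = $41,780.14.
Line 3 (29.17, Hesia, 1,062 units, $196,969.14):
Base rate for 29.17 is 28%.
Origin Hesia qualifies under the Eriland–Hesia agreement and 29.17 is covered: preferential rate 21.5% applies instead.
Duty = $196,969.14 × 21.5% = $42,348.37.
Total = $0.00 + $41,780.14 + $42,348.37 = $84,128.51.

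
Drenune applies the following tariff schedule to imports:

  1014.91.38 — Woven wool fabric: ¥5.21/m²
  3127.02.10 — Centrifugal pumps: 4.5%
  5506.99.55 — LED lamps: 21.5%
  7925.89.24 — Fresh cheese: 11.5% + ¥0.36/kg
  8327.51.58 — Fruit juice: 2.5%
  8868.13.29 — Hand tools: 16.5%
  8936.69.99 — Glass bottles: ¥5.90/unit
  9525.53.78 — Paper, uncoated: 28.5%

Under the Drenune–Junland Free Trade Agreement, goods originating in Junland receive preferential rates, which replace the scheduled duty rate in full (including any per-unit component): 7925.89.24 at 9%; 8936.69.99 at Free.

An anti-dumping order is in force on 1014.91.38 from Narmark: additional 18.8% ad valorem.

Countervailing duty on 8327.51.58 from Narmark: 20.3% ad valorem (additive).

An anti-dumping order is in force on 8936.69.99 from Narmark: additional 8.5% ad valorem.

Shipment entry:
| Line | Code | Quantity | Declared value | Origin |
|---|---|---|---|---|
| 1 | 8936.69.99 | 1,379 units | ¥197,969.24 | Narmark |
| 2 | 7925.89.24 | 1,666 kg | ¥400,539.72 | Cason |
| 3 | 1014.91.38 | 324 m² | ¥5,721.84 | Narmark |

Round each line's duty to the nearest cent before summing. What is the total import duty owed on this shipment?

¥74,389.07

Line 1 (8936.69.99, Narmark, 1,379 units, ¥197,969.24):
Base rate for 8936.69.99 is ¥5.90/unit.
8936.69.99 has an FTA preferential rate, but origin Narmark is not Junland; base rate stands.
Additional duty on 8936.69.99 from Narmark: +8.5% ad valorem. Applied ad valorem rate = 8.5%.
Duty = ¥197,969.24 × 8.5% + 1,379 × ¥5.90 = ¥24,963.49.
Line 2 (7925.89.24, Cason, 1,666 kg, ¥400,539.72):
Base rate for 7925.89.24 is 11.5% + ¥0.36/kg.
7925.89.24 has an FTA preferential rate, but origin Cason is not Junland; base rate stands.
Duty = ¥400,539.72 × 11.5% + 1,666 × ¥0.36 = ¥46,661.83.
Line 3 (1014.91.38, Narmark, 324 m², ¥5,721.84):
Base rate for 1014.91.38 is ¥5.21/m².
Additional duty on 1014.91.38 from Narmark: +18.8% ad valorem. Applied ad valorem rate = 18.8%.
Duty = ¥5,721.84 × 18.8% + 324 × ¥5.21 = ¥2,763.75.
Total = ¥24,963.49 + ¥46,661.83 + ¥2,763.75 = ¥74,389.07.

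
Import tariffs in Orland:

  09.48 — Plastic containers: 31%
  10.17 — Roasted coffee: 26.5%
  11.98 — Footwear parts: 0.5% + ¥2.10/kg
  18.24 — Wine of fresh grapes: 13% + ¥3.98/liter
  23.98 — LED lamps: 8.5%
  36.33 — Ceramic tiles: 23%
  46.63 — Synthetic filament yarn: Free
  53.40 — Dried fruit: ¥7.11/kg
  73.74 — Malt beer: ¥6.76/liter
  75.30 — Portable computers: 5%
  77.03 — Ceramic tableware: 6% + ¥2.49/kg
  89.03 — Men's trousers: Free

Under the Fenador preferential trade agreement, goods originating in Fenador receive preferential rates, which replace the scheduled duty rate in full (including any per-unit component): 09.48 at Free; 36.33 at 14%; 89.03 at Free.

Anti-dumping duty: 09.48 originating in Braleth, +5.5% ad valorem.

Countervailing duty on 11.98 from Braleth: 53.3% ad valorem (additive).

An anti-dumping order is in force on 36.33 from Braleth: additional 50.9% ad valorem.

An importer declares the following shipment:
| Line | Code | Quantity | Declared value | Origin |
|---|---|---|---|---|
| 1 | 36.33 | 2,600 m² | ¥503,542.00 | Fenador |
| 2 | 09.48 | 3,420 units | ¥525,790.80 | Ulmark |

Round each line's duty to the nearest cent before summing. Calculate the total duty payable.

¥233,491.03

Line 1 (36.33, Fenador, 2,600 m², ¥503,542.00):
Base rate for 36.33 is 23%.
Origin Fenador qualifies under the Orland–Fenador agreement and 36.33 is covered: preferential rate 14% applies instead.
The additional-duty order on 36.33 targets Braleth, not Fenador; it does not apply.
Duty = ¥503,542.00 × 14% = ¥70,495.88.
Line 2 (09.48, Ulmark, 3,420 units, ¥525,790.80):
Base rate for 09.48 is 31%.
09.48 has an FTA preferential rate, but origin Ulmark is not Fenador; base rate stands.
The additional-duty order on 09.48 targets Braleth, not Ulmark; it does not apply.
Duty = ¥525,790.80 × 31% = ¥162,995.15.
Total = ¥70,495.88 + ¥162,995.15 = ¥233,491.03.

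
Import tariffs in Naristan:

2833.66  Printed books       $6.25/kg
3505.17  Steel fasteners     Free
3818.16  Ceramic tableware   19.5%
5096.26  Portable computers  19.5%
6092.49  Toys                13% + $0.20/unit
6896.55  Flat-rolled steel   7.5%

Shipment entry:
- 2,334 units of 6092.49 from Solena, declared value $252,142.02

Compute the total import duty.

$33,245.26

Line 1 (6092.49, Solena, 2,334 units, $252,142.02):
Base rate for 6092.49 is 13% + $0.20/unit.
Duty = $252,142.02 × 13% + 2,334 × $0.20 = $33,245.26.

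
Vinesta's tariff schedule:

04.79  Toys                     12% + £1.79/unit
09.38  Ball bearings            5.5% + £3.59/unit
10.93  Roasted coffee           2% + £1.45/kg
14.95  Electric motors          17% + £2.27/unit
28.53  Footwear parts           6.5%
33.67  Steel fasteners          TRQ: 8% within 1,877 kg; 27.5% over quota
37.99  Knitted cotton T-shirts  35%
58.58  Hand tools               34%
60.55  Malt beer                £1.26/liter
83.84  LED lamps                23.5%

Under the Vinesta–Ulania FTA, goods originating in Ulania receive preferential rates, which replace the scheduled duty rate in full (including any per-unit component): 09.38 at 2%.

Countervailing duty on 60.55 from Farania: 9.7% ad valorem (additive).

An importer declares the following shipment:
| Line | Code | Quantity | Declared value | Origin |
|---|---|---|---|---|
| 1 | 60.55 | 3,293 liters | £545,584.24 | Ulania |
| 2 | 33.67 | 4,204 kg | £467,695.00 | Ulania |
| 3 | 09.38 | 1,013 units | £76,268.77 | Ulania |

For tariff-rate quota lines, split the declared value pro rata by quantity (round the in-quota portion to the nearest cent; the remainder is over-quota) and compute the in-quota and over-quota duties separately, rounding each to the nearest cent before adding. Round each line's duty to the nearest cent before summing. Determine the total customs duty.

Line 1 (60.55, Ulania, 3,293 liters, £545,584.24):
Base rate for 60.55 is £1.26/liter.
Origin Ulania is the FTA partner but 60.55 is not on the preference list; base rate stands.
The additional-duty order on 60.55 targets Farania, not Ulania; it does not apply.
Duty = 3,293 × £1.26 = £4,149.18.
Line 2 (33.67, Ulania, 4,204 kg, £467,695.00):
Code 33.67 is under a tariff-rate quota (threshold 1,877 kg). In-quota: 1,877 kg at 8%; over-quota: 2,327 kg at 27.5%.
Pro-rata value split: in-quota = £467,695.00 × 1,877/4,204 = £208,816.25; over-quota = £467,695.00 − £208,816.25 = £258,878.75.
In-quota duty = £208,816.25 × 8% = £16,705.30. Over-quota duty = £258,878.75 × 27.5% = £71,191.66.
Line duty = £16,705.30 + £71,191.66 = £87,896.96.
Line 3 (09.38, Ulania, 1,013 units, £76,268.77):
Base rate for 09.38 is 5.5% + £3.59/unit.
Origin Ulania qualifies under the Vinesta–Ulania agreement and 09.38 is covered: preferential rate 2% applies instead.
Duty = £76,268.77 × 2% = £1,525.38.
Total = £4,149.18 + £87,896.96 + £1,525.38 = £93,571.52.

£93,571.52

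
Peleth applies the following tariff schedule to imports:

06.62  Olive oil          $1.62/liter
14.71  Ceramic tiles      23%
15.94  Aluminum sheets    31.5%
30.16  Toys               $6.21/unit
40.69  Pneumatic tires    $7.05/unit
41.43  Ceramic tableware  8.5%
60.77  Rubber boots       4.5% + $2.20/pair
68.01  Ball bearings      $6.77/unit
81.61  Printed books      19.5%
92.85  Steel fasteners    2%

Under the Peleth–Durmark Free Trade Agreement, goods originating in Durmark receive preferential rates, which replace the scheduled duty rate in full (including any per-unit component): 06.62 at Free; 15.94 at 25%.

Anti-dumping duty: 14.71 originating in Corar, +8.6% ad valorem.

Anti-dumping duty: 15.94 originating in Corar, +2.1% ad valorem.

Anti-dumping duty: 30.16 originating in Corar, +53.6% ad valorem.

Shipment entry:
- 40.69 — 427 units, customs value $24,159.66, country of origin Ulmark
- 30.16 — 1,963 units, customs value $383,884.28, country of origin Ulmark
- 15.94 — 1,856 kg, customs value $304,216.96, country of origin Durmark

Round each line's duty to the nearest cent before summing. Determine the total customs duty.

Line 1 (40.69, Ulmark, 427 units, $24,159.66):
Base rate for 40.69 is $7.05/unit.
Duty = 427 × $7.05 = $3,010.35.
Line 2 (30.16, Ulmark, 1,963 units, $383,884.28):
Base rate for 30.16 is $6.21/unit.
The additional-duty order on 30.16 targets Corar, not Ulmark; it does not apply.
Duty = 1,963 × $6.21 = $12,190.23.
Line 3 (15.94, Durmark, 1,856 kg, $304,216.96):
Base rate for 15.94 is 31.5%.
Origin Durmark qualifies under the Peleth–Durmark agreement and 15.94 is covered: preferential rate 25% applies instead.
The additional-duty order on 15.94 targets Corar, not Durmark; it does not apply.
Duty = $304,216.96 × 25% = $76,054.24.
Total = $3,010.35 + $12,190.23 + $76,054.24 = $91,254.82.

$91,254.82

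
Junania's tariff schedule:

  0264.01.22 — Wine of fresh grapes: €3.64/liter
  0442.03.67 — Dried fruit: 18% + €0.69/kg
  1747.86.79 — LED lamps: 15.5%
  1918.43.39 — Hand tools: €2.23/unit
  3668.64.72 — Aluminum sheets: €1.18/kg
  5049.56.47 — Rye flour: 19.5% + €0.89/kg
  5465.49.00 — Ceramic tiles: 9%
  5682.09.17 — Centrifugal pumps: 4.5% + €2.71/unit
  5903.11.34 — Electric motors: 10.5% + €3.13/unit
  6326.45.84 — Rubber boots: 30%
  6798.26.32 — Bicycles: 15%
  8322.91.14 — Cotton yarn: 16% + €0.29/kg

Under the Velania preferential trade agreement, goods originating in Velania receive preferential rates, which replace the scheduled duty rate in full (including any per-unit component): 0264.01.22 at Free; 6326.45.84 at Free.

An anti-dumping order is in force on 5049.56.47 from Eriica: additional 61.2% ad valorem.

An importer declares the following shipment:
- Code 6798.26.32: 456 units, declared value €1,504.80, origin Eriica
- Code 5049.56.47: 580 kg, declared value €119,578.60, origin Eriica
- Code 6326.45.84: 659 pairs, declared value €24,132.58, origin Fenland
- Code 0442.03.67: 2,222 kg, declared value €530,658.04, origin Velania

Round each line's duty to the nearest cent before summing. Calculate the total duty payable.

€201,533.25

Line 1 (6798.26.32, Eriica, 456 units, €1,504.80):
Base rate for 6798.26.32 is 15%.
Duty = €1,504.80 × 15% = €225.72.
Line 2 (5049.56.47, Eriica, 580 kg, €119,578.60):
Base rate for 5049.56.47 is 19.5% + €0.89/kg.
Additional duty on 5049.56.47 from Eriica: +61.2%. Applied ad valorem rate: 19.5% + 61.2% = 80.7%.
Duty = €119,578.60 × 80.7% + 580 × €0.89 = €97,016.13.
Line 3 (6326.45.84, Fenland, 659 pairs, €24,132.58):
Base rate for 6326.45.84 is 30%.
6326.45.84 has an FTA preferential rate, but origin Fenland is not Velania; base rate stands.
Duty = €24,132.58 × 30% = €7,239.77.
Line 4 (0442.03.67, Velania, 2,222 kg, €530,658.04):
Base rate for 0442.03.67 is 18% + €0.69/kg.
Origin Velania is the FTA partner but 0442.03.67 is not on the preference list; base rate stands.
Duty = €530,658.04 × 18% + 2,222 × €0.69 = €97,051.63.
Total = €225.72 + €97,016.13 + €7,239.77 + €97,051.63 = €201,533.25.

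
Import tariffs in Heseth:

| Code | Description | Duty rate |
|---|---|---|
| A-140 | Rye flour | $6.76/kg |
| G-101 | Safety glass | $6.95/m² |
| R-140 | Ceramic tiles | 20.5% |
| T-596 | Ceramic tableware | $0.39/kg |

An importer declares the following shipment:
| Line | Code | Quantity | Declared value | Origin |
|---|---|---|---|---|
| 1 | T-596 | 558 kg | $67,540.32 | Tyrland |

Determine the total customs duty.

$217.62

Line 1 (T-596, Tyrland, 558 kg, $67,540.32):
Base rate for T-596 is $0.39/kg.
Duty = 558 × $0.39 = $217.62.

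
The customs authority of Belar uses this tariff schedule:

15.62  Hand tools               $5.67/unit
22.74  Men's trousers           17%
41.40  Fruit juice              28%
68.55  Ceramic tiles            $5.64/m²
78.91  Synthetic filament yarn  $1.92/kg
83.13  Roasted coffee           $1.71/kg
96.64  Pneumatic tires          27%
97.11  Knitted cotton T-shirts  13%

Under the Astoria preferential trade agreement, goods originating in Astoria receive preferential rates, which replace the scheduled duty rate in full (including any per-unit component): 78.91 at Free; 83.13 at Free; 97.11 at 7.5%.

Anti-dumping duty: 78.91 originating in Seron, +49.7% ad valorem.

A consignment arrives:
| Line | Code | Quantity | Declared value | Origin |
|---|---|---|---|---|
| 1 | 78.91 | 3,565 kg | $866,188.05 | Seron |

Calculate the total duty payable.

$437,340.26

Line 1 (78.91, Seron, 3,565 kg, $866,188.05):
Base rate for 78.91 is $1.92/kg.
78.91 has an FTA preferential rate, but origin Seron is not Astoria; base rate stands.
Additional duty on 78.91 from Seron: +49.7% ad valorem. Applied ad valorem rate = 49.7%.
Duty = $866,188.05 × 49.7% + 3,565 × $1.92 = $437,340.26.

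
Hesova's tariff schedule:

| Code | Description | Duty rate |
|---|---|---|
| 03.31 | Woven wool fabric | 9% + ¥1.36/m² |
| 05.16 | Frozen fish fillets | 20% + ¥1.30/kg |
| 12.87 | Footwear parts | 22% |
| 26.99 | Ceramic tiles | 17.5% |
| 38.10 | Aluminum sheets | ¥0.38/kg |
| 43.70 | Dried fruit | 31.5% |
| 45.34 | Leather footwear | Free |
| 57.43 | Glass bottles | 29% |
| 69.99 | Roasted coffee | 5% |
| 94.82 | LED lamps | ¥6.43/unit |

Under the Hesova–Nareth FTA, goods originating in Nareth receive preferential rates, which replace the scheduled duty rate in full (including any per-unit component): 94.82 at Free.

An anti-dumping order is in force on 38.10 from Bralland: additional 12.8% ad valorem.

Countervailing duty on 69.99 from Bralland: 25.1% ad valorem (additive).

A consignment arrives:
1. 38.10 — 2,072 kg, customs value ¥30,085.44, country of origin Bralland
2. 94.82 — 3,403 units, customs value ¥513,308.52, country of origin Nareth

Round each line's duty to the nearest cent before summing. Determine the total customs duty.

¥4,638.30

Line 1 (38.10, Bralland, 2,072 kg, ¥30,085.44):
Base rate for 38.10 is ¥0.38/kg.
Additional duty on 38.10 from Bralland: +12.8% ad valorem. Applied ad valorem rate = 12.8%.
Duty = ¥30,085.44 × 12.8% + 2,072 × ¥0.38 = ¥4,638.30.
Line 2 (94.82, Nareth, 3,403 units, ¥513,308.52):
Base rate for 94.82 is ¥6.43/unit.
Origin Nareth qualifies under the Hesova–Nareth agreement and 94.82 is covered: preferential rate Free applies instead.
Duty = ¥513,308.52 × 0% = ¥0.00.
Total = ¥4,638.30 + ¥0.00 = ¥4,638.30.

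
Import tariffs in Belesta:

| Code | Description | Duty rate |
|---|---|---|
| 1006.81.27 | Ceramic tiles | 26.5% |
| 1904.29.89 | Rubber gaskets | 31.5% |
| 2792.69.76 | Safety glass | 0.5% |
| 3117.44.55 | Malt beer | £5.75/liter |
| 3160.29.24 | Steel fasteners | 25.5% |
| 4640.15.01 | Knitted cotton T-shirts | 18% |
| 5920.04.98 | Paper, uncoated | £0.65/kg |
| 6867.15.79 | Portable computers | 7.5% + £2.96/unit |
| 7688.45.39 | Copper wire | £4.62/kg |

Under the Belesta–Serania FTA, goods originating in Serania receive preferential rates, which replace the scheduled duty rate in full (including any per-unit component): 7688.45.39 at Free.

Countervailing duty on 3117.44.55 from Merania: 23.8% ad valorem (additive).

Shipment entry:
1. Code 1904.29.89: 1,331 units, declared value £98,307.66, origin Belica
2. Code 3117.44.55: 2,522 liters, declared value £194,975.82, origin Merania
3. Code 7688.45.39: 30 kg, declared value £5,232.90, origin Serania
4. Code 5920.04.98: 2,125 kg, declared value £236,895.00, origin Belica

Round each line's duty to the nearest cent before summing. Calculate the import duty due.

£93,253.91

Line 1 (1904.29.89, Belica, 1,331 units, £98,307.66):
Base rate for 1904.29.89 is 31.5%.
Duty = £98,307.66 × 31.5% = £30,966.91.
Line 2 (3117.44.55, Merania, 2,522 liters, £194,975.82):
Base rate for 3117.44.55 is £5.75/liter.
Additional duty on 3117.44.55 from Merania: +23.8% ad valorem. Applied ad valorem rate = 23.8%.
Duty = £194,975.82 × 23.8% + 2,522 × £5.75 = £60,905.75.
Line 3 (7688.45.39, Serania, 30 kg, £5,232.90):
Base rate for 7688.45.39 is £4.62/kg.
Origin Serania qualifies under the Belesta–Serania agreement and 7688.45.39 is covered: preferential rate Free applies instead.
Duty = £5,232.90 × 0% = £0.00.
Line 4 (5920.04.98, Belica, 2,125 kg, £236,895.00):
Base rate for 5920.04.98 is £0.65/kg.
Duty = 2,125 × £0.65 = £1,381.25.
Total = £30,966.91 + £60,905.75 + £0.00 + £1,381.25 = £93,253.91.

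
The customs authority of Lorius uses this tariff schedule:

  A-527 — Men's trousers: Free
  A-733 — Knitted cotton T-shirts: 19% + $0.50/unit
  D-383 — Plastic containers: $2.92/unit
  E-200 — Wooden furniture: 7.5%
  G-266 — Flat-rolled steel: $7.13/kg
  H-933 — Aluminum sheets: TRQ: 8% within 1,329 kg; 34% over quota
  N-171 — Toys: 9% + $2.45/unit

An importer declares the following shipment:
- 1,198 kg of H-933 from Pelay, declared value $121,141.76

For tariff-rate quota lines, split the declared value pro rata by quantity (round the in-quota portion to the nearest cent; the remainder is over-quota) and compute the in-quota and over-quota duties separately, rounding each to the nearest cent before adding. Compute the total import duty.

Line 1 (H-933, Pelay, 1,198 kg, $121,141.76):
Code H-933 is under a tariff-rate quota (threshold 1,329 kg). Quantity 1,198 kg is within the quota, so the in-quota rate 8% applies to the full value.
Duty = $121,141.76 × 8% = $9,691.34.

$9,691.34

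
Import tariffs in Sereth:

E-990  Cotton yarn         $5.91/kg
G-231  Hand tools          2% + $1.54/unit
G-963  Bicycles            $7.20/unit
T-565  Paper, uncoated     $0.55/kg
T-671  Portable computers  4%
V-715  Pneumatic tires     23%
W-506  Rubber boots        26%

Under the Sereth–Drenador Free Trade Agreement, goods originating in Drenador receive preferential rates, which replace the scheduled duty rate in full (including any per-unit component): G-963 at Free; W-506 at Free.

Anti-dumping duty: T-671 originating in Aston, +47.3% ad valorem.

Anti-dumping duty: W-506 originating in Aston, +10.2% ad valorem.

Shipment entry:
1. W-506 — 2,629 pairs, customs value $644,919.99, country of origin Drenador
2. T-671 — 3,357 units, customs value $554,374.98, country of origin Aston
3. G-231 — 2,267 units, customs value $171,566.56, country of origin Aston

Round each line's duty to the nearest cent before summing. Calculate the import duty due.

$291,316.87

Line 1 (W-506, Drenador, 2,629 pairs, $644,919.99):
Base rate for W-506 is 26%.
Origin Drenador qualifies under the Sereth–Drenador agreement and W-506 is covered: preferential rate Free applies instead.
The additional-duty order on W-506 targets Aston, not Drenador; it does not apply.
Duty = $644,919.99 × 0% = $0.00.
Line 2 (T-671, Aston, 3,357 units, $554,374.98):
Base rate for T-671 is 4%.
Additional duty on T-671 from Aston: +47.3%. Applied ad valorem rate: 4% + 47.3% = 51.3%.
Duty = $554,374.98 × 51.3% = $284,394.36.
Line 3 (G-231, Aston, 2,267 units, $171,566.56):
Base rate for G-231 is 2% + $1.54/unit.
Duty = $171,566.56 × 2% + 2,267 × $1.54 = $6,922.51.
Total = $0.00 + $284,394.36 + $6,922.51 = $291,316.87.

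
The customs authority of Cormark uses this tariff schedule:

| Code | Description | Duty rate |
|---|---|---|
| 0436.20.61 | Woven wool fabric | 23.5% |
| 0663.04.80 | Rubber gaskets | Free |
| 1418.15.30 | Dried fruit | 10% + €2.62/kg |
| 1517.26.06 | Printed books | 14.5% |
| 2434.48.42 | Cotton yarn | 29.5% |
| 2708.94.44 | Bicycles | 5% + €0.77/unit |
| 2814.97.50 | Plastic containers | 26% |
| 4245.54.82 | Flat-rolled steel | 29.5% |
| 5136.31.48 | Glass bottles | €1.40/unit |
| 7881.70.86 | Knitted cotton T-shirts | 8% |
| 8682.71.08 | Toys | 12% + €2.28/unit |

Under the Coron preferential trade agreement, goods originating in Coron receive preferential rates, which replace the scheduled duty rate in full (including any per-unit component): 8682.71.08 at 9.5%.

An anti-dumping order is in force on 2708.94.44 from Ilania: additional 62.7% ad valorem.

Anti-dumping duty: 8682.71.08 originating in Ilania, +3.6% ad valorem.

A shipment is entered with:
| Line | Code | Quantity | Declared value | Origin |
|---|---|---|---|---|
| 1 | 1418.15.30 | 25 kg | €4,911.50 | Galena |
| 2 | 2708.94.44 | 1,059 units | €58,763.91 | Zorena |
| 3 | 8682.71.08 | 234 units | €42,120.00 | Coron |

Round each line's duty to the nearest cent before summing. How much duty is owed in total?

€8,311.68

Line 1 (1418.15.30, Galena, 25 kg, €4,911.50):
Base rate for 1418.15.30 is 10% + €2.62/kg.
Duty = €4,911.50 × 10% + 25 × €2.62 = €556.65.
Line 2 (2708.94.44, Zorena, 1,059 units, €58,763.91):
Base rate for 2708.94.44 is 5% + €0.77/unit.
The additional-duty order on 2708.94.44 targets Ilania, not Zorena; it does not apply.
Duty = €58,763.91 × 5% + 1,059 × €0.77 = €3,753.63.
Line 3 (8682.71.08, Coron, 234 units, €42,120.00):
Base rate for 8682.71.08 is 12% + €2.28/unit.
Origin Coron qualifies under the Cormark–Coron agreement and 8682.71.08 is covered: preferential rate 9.5% applies instead.
The additional-duty order on 8682.71.08 targets Ilania, not Coron; it does not apply.
Duty = €42,120.00 × 9.5% = €4,001.40.
Total = €556.65 + €3,753.63 + €4,001.40 = €8,311.68.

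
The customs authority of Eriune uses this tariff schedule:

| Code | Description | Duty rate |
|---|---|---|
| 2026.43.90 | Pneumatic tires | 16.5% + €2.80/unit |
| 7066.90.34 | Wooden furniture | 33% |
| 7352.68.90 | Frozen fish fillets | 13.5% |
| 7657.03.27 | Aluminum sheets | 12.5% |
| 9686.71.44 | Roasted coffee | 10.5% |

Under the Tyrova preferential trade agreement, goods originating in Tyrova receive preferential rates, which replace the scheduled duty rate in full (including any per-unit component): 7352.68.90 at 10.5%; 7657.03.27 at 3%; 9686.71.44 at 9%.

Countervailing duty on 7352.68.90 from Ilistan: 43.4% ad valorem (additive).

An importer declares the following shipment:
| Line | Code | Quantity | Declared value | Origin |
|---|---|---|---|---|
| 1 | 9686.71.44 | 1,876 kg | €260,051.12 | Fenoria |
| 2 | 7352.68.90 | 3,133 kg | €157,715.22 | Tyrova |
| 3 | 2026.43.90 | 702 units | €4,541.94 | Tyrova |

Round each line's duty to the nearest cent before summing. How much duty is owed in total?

Line 1 (9686.71.44, Fenoria, 1,876 kg, €260,051.12):
Base rate for 9686.71.44 is 10.5%.
9686.71.44 has an FTA preferential rate, but origin Fenoria is not Tyrova; base rate stands.
Duty = €260,051.12 × 10.5% = €27,305.37.
Line 2 (7352.68.90, Tyrova, 3,133 kg, €157,715.22):
Base rate for 7352.68.90 is 13.5%.
Origin Tyrova qualifies under the Eriune–Tyrova agreement and 7352.68.90 is covered: preferential rate 10.5% applies instead.
The additional-duty order on 7352.68.90 targets Ilistan, not Tyrova; it does not apply.
Duty = €157,715.22 × 10.5% = €16,560.10.
Line 3 (2026.43.90, Tyrova, 702 units, €4,541.94):
Base rate for 2026.43.90 is 16.5% + €2.80/unit.
Origin Tyrova is the FTA partner but 2026.43.90 is not on the preference list; base rate stands.
Duty = €4,541.94 × 16.5% + 702 × €2.80 = €2,715.02.
Total = €27,305.37 + €16,560.10 + €2,715.02 = €46,580.49.

€46,580.49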